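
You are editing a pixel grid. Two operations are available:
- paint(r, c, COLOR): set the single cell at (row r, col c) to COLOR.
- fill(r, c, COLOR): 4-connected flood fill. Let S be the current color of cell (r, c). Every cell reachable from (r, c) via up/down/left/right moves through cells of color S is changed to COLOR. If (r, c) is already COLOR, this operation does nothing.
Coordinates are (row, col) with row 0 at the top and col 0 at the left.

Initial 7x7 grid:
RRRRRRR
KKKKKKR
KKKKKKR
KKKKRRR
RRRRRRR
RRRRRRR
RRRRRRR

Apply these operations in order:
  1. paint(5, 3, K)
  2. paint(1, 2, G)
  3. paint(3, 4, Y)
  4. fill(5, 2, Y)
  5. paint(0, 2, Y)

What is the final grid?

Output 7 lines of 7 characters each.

Answer: YYYYYYY
KKGKKKY
KKKKKKY
KKKKYYY
YYYYYYY
YYYKYYY
YYYYYYY

Derivation:
After op 1 paint(5,3,K):
RRRRRRR
KKKKKKR
KKKKKKR
KKKKRRR
RRRRRRR
RRRKRRR
RRRRRRR
After op 2 paint(1,2,G):
RRRRRRR
KKGKKKR
KKKKKKR
KKKKRRR
RRRRRRR
RRRKRRR
RRRRRRR
After op 3 paint(3,4,Y):
RRRRRRR
KKGKKKR
KKKKKKR
KKKKYRR
RRRRRRR
RRRKRRR
RRRRRRR
After op 4 fill(5,2,Y) [31 cells changed]:
YYYYYYY
KKGKKKY
KKKKKKY
KKKKYYY
YYYYYYY
YYYKYYY
YYYYYYY
After op 5 paint(0,2,Y):
YYYYYYY
KKGKKKY
KKKKKKY
KKKKYYY
YYYYYYY
YYYKYYY
YYYYYYY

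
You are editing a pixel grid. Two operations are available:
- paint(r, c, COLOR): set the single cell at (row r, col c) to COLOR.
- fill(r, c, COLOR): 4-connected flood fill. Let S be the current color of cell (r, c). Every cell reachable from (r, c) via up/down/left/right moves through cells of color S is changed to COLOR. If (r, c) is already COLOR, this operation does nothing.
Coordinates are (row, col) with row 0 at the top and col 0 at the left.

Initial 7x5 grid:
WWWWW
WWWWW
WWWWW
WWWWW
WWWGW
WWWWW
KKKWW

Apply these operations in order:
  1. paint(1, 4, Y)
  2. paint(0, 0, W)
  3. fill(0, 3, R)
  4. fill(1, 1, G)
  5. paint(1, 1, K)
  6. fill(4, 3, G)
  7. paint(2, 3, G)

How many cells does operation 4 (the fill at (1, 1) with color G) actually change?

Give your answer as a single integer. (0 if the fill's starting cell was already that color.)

Answer: 30

Derivation:
After op 1 paint(1,4,Y):
WWWWW
WWWWY
WWWWW
WWWWW
WWWGW
WWWWW
KKKWW
After op 2 paint(0,0,W):
WWWWW
WWWWY
WWWWW
WWWWW
WWWGW
WWWWW
KKKWW
After op 3 fill(0,3,R) [30 cells changed]:
RRRRR
RRRRY
RRRRR
RRRRR
RRRGR
RRRRR
KKKRR
After op 4 fill(1,1,G) [30 cells changed]:
GGGGG
GGGGY
GGGGG
GGGGG
GGGGG
GGGGG
KKKGG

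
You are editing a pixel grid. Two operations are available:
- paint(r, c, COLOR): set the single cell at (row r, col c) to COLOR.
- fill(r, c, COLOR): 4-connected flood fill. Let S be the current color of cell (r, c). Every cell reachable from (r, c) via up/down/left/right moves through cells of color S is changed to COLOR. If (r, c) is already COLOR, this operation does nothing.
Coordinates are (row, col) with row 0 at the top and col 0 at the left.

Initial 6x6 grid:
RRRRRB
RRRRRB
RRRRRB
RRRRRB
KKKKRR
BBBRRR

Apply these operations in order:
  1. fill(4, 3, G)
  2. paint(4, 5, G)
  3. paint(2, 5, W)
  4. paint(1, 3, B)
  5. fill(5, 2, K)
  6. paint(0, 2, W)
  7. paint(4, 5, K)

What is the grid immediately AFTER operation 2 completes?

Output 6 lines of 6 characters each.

After op 1 fill(4,3,G) [4 cells changed]:
RRRRRB
RRRRRB
RRRRRB
RRRRRB
GGGGRR
BBBRRR
After op 2 paint(4,5,G):
RRRRRB
RRRRRB
RRRRRB
RRRRRB
GGGGRG
BBBRRR

Answer: RRRRRB
RRRRRB
RRRRRB
RRRRRB
GGGGRG
BBBRRR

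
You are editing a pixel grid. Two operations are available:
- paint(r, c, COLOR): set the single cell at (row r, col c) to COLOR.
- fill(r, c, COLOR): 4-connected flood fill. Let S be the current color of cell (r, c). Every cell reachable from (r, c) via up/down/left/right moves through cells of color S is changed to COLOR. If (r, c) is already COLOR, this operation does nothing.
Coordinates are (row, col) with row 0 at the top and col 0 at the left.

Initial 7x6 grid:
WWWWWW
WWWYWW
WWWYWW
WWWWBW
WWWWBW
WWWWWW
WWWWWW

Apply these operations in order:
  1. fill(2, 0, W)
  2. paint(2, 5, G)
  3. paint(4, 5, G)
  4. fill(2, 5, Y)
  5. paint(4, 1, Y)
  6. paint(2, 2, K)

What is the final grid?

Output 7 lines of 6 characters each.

Answer: WWWWWW
WWWYWW
WWKYWY
WWWWBW
WYWWBG
WWWWWW
WWWWWW

Derivation:
After op 1 fill(2,0,W) [0 cells changed]:
WWWWWW
WWWYWW
WWWYWW
WWWWBW
WWWWBW
WWWWWW
WWWWWW
After op 2 paint(2,5,G):
WWWWWW
WWWYWW
WWWYWG
WWWWBW
WWWWBW
WWWWWW
WWWWWW
After op 3 paint(4,5,G):
WWWWWW
WWWYWW
WWWYWG
WWWWBW
WWWWBG
WWWWWW
WWWWWW
After op 4 fill(2,5,Y) [1 cells changed]:
WWWWWW
WWWYWW
WWWYWY
WWWWBW
WWWWBG
WWWWWW
WWWWWW
After op 5 paint(4,1,Y):
WWWWWW
WWWYWW
WWWYWY
WWWWBW
WYWWBG
WWWWWW
WWWWWW
After op 6 paint(2,2,K):
WWWWWW
WWWYWW
WWKYWY
WWWWBW
WYWWBG
WWWWWW
WWWWWW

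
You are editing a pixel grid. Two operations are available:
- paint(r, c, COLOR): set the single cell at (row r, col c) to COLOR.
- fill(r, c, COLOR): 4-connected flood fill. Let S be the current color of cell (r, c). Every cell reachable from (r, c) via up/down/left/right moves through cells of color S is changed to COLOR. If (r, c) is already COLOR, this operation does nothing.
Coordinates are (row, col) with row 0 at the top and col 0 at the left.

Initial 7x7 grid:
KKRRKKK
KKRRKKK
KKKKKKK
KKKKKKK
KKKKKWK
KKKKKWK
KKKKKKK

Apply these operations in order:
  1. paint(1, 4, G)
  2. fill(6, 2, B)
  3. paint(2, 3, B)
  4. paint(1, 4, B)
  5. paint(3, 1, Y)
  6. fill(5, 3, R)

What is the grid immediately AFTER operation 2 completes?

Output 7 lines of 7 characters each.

After op 1 paint(1,4,G):
KKRRKKK
KKRRGKK
KKKKKKK
KKKKKKK
KKKKKWK
KKKKKWK
KKKKKKK
After op 2 fill(6,2,B) [42 cells changed]:
BBRRBBB
BBRRGBB
BBBBBBB
BBBBBBB
BBBBBWB
BBBBBWB
BBBBBBB

Answer: BBRRBBB
BBRRGBB
BBBBBBB
BBBBBBB
BBBBBWB
BBBBBWB
BBBBBBB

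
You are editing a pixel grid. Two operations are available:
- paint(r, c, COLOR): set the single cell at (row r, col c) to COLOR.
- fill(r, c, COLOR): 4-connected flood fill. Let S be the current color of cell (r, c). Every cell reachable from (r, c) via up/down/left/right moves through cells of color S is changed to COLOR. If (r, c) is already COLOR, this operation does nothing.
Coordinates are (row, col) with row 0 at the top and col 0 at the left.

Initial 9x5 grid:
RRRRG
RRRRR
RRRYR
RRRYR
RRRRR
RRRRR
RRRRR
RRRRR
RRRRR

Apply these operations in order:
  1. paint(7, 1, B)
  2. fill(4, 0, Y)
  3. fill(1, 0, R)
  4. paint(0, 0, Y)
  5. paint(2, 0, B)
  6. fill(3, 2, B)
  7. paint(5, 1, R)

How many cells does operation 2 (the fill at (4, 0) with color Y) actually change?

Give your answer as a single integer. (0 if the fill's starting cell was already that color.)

Answer: 41

Derivation:
After op 1 paint(7,1,B):
RRRRG
RRRRR
RRRYR
RRRYR
RRRRR
RRRRR
RRRRR
RBRRR
RRRRR
After op 2 fill(4,0,Y) [41 cells changed]:
YYYYG
YYYYY
YYYYY
YYYYY
YYYYY
YYYYY
YYYYY
YBYYY
YYYYY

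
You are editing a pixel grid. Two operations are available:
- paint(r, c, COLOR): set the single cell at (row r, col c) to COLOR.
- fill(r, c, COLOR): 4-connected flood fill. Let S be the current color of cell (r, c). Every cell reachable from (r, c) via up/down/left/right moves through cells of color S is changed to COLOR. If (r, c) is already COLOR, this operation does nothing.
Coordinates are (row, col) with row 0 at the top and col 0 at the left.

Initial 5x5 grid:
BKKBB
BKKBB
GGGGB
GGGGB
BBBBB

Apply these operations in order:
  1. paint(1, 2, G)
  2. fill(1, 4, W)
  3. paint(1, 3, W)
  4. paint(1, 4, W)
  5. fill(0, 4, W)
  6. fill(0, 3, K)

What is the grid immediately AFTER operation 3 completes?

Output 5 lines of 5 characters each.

After op 1 paint(1,2,G):
BKKBB
BKGBB
GGGGB
GGGGB
BBBBB
After op 2 fill(1,4,W) [11 cells changed]:
BKKWW
BKGWW
GGGGW
GGGGW
WWWWW
After op 3 paint(1,3,W):
BKKWW
BKGWW
GGGGW
GGGGW
WWWWW

Answer: BKKWW
BKGWW
GGGGW
GGGGW
WWWWW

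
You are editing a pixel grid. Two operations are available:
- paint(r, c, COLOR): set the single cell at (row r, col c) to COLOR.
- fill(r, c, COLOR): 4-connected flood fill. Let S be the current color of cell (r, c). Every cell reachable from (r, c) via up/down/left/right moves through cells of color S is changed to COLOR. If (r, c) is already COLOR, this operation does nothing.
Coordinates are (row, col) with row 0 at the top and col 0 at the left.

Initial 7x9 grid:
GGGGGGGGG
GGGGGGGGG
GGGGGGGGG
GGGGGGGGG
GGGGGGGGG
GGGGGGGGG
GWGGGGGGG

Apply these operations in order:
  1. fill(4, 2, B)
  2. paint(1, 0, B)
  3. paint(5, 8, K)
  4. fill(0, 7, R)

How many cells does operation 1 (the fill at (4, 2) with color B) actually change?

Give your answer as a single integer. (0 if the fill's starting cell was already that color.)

Answer: 62

Derivation:
After op 1 fill(4,2,B) [62 cells changed]:
BBBBBBBBB
BBBBBBBBB
BBBBBBBBB
BBBBBBBBB
BBBBBBBBB
BBBBBBBBB
BWBBBBBBB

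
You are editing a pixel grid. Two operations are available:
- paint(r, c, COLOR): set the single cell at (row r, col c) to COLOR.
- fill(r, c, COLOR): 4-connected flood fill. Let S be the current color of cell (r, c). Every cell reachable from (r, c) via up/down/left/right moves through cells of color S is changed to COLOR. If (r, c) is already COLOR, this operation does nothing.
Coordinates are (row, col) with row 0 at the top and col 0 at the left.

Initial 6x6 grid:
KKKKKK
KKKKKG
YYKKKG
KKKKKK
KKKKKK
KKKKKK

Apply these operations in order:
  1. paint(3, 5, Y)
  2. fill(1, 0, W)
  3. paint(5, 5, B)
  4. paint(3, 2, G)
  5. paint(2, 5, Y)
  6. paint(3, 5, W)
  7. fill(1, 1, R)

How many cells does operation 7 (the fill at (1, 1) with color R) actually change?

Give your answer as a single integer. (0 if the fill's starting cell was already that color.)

Answer: 30

Derivation:
After op 1 paint(3,5,Y):
KKKKKK
KKKKKG
YYKKKG
KKKKKY
KKKKKK
KKKKKK
After op 2 fill(1,0,W) [31 cells changed]:
WWWWWW
WWWWWG
YYWWWG
WWWWWY
WWWWWW
WWWWWW
After op 3 paint(5,5,B):
WWWWWW
WWWWWG
YYWWWG
WWWWWY
WWWWWW
WWWWWB
After op 4 paint(3,2,G):
WWWWWW
WWWWWG
YYWWWG
WWGWWY
WWWWWW
WWWWWB
After op 5 paint(2,5,Y):
WWWWWW
WWWWWG
YYWWWY
WWGWWY
WWWWWW
WWWWWB
After op 6 paint(3,5,W):
WWWWWW
WWWWWG
YYWWWY
WWGWWW
WWWWWW
WWWWWB
After op 7 fill(1,1,R) [30 cells changed]:
RRRRRR
RRRRRG
YYRRRY
RRGRRR
RRRRRR
RRRRRB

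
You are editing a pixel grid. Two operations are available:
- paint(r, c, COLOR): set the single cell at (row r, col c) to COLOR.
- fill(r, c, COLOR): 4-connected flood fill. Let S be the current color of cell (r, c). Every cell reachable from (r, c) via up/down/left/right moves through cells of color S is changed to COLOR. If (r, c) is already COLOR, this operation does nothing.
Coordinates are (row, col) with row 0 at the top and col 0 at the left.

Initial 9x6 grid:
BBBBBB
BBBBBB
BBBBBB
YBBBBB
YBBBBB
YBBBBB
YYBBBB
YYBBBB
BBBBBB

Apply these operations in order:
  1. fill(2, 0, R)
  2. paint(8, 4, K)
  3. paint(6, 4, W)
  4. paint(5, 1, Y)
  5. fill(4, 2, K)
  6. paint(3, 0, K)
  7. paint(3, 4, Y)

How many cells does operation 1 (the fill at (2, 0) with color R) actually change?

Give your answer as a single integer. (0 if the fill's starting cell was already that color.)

After op 1 fill(2,0,R) [47 cells changed]:
RRRRRR
RRRRRR
RRRRRR
YRRRRR
YRRRRR
YRRRRR
YYRRRR
YYRRRR
RRRRRR

Answer: 47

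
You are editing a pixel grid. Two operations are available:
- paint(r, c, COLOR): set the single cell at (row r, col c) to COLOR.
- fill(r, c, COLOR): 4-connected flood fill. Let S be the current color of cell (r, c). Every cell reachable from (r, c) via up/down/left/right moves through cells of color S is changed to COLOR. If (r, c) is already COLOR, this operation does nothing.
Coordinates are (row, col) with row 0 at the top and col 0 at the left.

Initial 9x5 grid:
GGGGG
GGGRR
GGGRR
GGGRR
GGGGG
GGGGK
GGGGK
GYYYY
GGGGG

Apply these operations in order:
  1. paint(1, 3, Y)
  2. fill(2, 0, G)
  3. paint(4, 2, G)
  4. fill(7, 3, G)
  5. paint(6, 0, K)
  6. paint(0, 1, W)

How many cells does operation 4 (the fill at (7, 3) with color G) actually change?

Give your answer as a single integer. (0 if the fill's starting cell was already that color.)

Answer: 4

Derivation:
After op 1 paint(1,3,Y):
GGGGG
GGGYR
GGGRR
GGGRR
GGGGG
GGGGK
GGGGK
GYYYY
GGGGG
After op 2 fill(2,0,G) [0 cells changed]:
GGGGG
GGGYR
GGGRR
GGGRR
GGGGG
GGGGK
GGGGK
GYYYY
GGGGG
After op 3 paint(4,2,G):
GGGGG
GGGYR
GGGRR
GGGRR
GGGGG
GGGGK
GGGGK
GYYYY
GGGGG
After op 4 fill(7,3,G) [4 cells changed]:
GGGGG
GGGYR
GGGRR
GGGRR
GGGGG
GGGGK
GGGGK
GGGGG
GGGGG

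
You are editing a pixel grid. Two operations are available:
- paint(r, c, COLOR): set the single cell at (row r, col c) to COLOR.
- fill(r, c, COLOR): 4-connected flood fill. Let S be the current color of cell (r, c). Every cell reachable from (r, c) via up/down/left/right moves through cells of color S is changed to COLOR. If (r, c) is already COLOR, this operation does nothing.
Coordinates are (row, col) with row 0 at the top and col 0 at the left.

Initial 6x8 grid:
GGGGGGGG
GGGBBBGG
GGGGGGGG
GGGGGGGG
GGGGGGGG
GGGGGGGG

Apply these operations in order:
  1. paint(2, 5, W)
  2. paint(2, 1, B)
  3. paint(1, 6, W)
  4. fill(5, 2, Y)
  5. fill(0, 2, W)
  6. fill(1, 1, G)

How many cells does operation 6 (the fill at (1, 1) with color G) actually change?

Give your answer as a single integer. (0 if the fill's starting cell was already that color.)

After op 1 paint(2,5,W):
GGGGGGGG
GGGBBBGG
GGGGGWGG
GGGGGGGG
GGGGGGGG
GGGGGGGG
After op 2 paint(2,1,B):
GGGGGGGG
GGGBBBGG
GBGGGWGG
GGGGGGGG
GGGGGGGG
GGGGGGGG
After op 3 paint(1,6,W):
GGGGGGGG
GGGBBBWG
GBGGGWGG
GGGGGGGG
GGGGGGGG
GGGGGGGG
After op 4 fill(5,2,Y) [42 cells changed]:
YYYYYYYY
YYYBBBWY
YBYYYWYY
YYYYYYYY
YYYYYYYY
YYYYYYYY
After op 5 fill(0,2,W) [42 cells changed]:
WWWWWWWW
WWWBBBWW
WBWWWWWW
WWWWWWWW
WWWWWWWW
WWWWWWWW
After op 6 fill(1,1,G) [44 cells changed]:
GGGGGGGG
GGGBBBGG
GBGGGGGG
GGGGGGGG
GGGGGGGG
GGGGGGGG

Answer: 44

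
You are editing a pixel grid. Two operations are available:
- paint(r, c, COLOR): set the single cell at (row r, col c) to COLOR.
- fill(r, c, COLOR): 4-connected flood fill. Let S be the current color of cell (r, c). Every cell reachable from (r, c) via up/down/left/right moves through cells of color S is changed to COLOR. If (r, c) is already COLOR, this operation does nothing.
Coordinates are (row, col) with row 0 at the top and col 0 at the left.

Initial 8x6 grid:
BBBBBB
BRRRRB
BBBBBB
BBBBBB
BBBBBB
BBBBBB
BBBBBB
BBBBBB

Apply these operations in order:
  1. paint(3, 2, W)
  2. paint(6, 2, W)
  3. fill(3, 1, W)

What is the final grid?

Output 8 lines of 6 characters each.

After op 1 paint(3,2,W):
BBBBBB
BRRRRB
BBBBBB
BBWBBB
BBBBBB
BBBBBB
BBBBBB
BBBBBB
After op 2 paint(6,2,W):
BBBBBB
BRRRRB
BBBBBB
BBWBBB
BBBBBB
BBBBBB
BBWBBB
BBBBBB
After op 3 fill(3,1,W) [42 cells changed]:
WWWWWW
WRRRRW
WWWWWW
WWWWWW
WWWWWW
WWWWWW
WWWWWW
WWWWWW

Answer: WWWWWW
WRRRRW
WWWWWW
WWWWWW
WWWWWW
WWWWWW
WWWWWW
WWWWWW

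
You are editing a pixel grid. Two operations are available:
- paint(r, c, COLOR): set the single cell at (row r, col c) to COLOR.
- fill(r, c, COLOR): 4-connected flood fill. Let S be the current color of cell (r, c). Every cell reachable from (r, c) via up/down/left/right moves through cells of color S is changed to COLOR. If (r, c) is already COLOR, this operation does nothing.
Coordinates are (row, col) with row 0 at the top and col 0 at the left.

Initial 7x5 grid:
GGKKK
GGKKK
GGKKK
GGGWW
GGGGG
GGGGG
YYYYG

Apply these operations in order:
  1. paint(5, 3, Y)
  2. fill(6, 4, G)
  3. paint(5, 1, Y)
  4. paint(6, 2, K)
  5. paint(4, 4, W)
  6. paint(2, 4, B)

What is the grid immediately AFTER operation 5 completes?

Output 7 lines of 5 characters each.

Answer: GGKKK
GGKKK
GGKKK
GGGWW
GGGGW
GYGYG
YYKYG

Derivation:
After op 1 paint(5,3,Y):
GGKKK
GGKKK
GGKKK
GGGWW
GGGGG
GGGYG
YYYYG
After op 2 fill(6,4,G) [0 cells changed]:
GGKKK
GGKKK
GGKKK
GGGWW
GGGGG
GGGYG
YYYYG
After op 3 paint(5,1,Y):
GGKKK
GGKKK
GGKKK
GGGWW
GGGGG
GYGYG
YYYYG
After op 4 paint(6,2,K):
GGKKK
GGKKK
GGKKK
GGGWW
GGGGG
GYGYG
YYKYG
After op 5 paint(4,4,W):
GGKKK
GGKKK
GGKKK
GGGWW
GGGGW
GYGYG
YYKYG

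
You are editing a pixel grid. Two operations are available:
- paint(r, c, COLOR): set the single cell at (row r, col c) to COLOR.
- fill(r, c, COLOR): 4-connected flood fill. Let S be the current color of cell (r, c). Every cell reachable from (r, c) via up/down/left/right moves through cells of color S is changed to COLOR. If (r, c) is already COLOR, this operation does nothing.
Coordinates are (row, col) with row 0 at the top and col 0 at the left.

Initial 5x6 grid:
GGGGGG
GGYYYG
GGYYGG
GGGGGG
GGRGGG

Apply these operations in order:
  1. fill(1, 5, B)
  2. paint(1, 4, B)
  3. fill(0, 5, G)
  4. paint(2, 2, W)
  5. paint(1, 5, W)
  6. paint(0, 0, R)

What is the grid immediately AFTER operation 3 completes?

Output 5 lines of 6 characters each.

Answer: GGGGGG
GGYYGG
GGYYGG
GGGGGG
GGRGGG

Derivation:
After op 1 fill(1,5,B) [24 cells changed]:
BBBBBB
BBYYYB
BBYYBB
BBBBBB
BBRBBB
After op 2 paint(1,4,B):
BBBBBB
BBYYBB
BBYYBB
BBBBBB
BBRBBB
After op 3 fill(0,5,G) [25 cells changed]:
GGGGGG
GGYYGG
GGYYGG
GGGGGG
GGRGGG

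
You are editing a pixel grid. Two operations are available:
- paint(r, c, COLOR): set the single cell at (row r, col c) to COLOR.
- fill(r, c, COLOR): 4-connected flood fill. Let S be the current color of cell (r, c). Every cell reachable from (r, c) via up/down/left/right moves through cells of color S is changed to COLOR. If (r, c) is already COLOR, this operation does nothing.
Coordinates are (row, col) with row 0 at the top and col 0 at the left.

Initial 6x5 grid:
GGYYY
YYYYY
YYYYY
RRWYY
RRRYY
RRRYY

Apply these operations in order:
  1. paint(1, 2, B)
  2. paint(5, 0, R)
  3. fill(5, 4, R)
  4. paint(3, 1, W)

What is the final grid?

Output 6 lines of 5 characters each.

After op 1 paint(1,2,B):
GGYYY
YYBYY
YYYYY
RRWYY
RRRYY
RRRYY
After op 2 paint(5,0,R):
GGYYY
YYBYY
YYYYY
RRWYY
RRRYY
RRRYY
After op 3 fill(5,4,R) [18 cells changed]:
GGRRR
RRBRR
RRRRR
RRWRR
RRRRR
RRRRR
After op 4 paint(3,1,W):
GGRRR
RRBRR
RRRRR
RWWRR
RRRRR
RRRRR

Answer: GGRRR
RRBRR
RRRRR
RWWRR
RRRRR
RRRRR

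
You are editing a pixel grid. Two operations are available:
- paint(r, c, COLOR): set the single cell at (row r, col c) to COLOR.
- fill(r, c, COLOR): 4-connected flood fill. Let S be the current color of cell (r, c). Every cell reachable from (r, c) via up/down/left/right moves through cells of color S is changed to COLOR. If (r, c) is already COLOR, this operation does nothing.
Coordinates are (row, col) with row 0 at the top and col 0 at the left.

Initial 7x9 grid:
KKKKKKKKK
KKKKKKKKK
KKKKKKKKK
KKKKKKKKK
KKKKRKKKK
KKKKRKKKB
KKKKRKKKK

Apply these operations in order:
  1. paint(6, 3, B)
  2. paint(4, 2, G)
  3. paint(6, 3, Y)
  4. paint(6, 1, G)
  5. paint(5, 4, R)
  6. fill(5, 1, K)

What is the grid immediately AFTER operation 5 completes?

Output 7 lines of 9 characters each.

Answer: KKKKKKKKK
KKKKKKKKK
KKKKKKKKK
KKKKKKKKK
KKGKRKKKK
KKKKRKKKB
KGKYRKKKK

Derivation:
After op 1 paint(6,3,B):
KKKKKKKKK
KKKKKKKKK
KKKKKKKKK
KKKKKKKKK
KKKKRKKKK
KKKKRKKKB
KKKBRKKKK
After op 2 paint(4,2,G):
KKKKKKKKK
KKKKKKKKK
KKKKKKKKK
KKKKKKKKK
KKGKRKKKK
KKKKRKKKB
KKKBRKKKK
After op 3 paint(6,3,Y):
KKKKKKKKK
KKKKKKKKK
KKKKKKKKK
KKKKKKKKK
KKGKRKKKK
KKKKRKKKB
KKKYRKKKK
After op 4 paint(6,1,G):
KKKKKKKKK
KKKKKKKKK
KKKKKKKKK
KKKKKKKKK
KKGKRKKKK
KKKKRKKKB
KGKYRKKKK
After op 5 paint(5,4,R):
KKKKKKKKK
KKKKKKKKK
KKKKKKKKK
KKKKKKKKK
KKGKRKKKK
KKKKRKKKB
KGKYRKKKK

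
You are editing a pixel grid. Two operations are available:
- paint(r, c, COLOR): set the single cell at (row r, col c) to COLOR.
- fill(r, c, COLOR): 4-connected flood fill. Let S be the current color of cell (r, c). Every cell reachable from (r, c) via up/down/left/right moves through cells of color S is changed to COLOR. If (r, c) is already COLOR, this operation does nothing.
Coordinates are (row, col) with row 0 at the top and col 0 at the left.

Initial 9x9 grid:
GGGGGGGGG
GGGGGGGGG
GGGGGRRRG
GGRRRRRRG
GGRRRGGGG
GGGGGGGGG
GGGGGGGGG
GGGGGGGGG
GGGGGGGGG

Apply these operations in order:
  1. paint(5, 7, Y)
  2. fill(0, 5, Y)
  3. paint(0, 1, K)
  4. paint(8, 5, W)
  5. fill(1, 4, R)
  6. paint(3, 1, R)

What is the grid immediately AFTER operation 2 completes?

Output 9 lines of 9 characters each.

Answer: YYYYYYYYY
YYYYYYYYY
YYYYYRRRY
YYRRRRRRY
YYRRRYYYY
YYYYYYYYY
YYYYYYYYY
YYYYYYYYY
YYYYYYYYY

Derivation:
After op 1 paint(5,7,Y):
GGGGGGGGG
GGGGGGGGG
GGGGGRRRG
GGRRRRRRG
GGRRRGGGG
GGGGGGGYG
GGGGGGGGG
GGGGGGGGG
GGGGGGGGG
After op 2 fill(0,5,Y) [68 cells changed]:
YYYYYYYYY
YYYYYYYYY
YYYYYRRRY
YYRRRRRRY
YYRRRYYYY
YYYYYYYYY
YYYYYYYYY
YYYYYYYYY
YYYYYYYYY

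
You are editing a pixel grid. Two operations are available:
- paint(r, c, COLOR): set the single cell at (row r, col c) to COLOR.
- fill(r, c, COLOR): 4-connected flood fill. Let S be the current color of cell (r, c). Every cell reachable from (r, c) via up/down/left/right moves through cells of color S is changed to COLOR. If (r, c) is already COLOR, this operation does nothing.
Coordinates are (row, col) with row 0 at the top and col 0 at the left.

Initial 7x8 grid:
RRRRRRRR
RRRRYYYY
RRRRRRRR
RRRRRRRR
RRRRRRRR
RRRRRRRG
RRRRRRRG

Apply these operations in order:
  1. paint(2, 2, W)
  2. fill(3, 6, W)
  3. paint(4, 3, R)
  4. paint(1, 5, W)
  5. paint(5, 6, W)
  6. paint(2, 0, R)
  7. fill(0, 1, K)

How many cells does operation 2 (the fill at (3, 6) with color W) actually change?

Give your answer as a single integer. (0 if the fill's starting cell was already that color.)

After op 1 paint(2,2,W):
RRRRRRRR
RRRRYYYY
RRWRRRRR
RRRRRRRR
RRRRRRRR
RRRRRRRG
RRRRRRRG
After op 2 fill(3,6,W) [49 cells changed]:
WWWWWWWW
WWWWYYYY
WWWWWWWW
WWWWWWWW
WWWWWWWW
WWWWWWWG
WWWWWWWG

Answer: 49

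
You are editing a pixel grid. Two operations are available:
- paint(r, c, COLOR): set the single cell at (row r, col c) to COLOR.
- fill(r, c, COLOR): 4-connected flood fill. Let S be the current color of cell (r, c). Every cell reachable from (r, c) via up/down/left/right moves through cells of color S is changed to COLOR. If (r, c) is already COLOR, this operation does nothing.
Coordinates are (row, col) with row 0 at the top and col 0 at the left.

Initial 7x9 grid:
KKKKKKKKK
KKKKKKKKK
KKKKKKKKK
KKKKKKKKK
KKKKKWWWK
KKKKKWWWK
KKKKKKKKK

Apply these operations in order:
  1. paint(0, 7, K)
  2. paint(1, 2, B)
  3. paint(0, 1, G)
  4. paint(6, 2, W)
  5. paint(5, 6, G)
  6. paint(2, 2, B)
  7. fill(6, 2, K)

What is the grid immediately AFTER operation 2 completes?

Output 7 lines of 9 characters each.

Answer: KKKKKKKKK
KKBKKKKKK
KKKKKKKKK
KKKKKKKKK
KKKKKWWWK
KKKKKWWWK
KKKKKKKKK

Derivation:
After op 1 paint(0,7,K):
KKKKKKKKK
KKKKKKKKK
KKKKKKKKK
KKKKKKKKK
KKKKKWWWK
KKKKKWWWK
KKKKKKKKK
After op 2 paint(1,2,B):
KKKKKKKKK
KKBKKKKKK
KKKKKKKKK
KKKKKKKKK
KKKKKWWWK
KKKKKWWWK
KKKKKKKKK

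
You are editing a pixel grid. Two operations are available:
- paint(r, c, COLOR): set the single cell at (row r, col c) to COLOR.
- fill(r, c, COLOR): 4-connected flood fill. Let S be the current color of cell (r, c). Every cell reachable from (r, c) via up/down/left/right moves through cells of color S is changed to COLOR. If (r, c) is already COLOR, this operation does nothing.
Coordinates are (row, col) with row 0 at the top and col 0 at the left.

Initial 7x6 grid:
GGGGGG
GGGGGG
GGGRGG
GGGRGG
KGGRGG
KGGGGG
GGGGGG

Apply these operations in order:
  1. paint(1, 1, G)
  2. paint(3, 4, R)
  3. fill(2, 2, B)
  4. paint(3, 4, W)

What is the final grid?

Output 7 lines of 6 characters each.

After op 1 paint(1,1,G):
GGGGGG
GGGGGG
GGGRGG
GGGRGG
KGGRGG
KGGGGG
GGGGGG
After op 2 paint(3,4,R):
GGGGGG
GGGGGG
GGGRGG
GGGRRG
KGGRGG
KGGGGG
GGGGGG
After op 3 fill(2,2,B) [36 cells changed]:
BBBBBB
BBBBBB
BBBRBB
BBBRRB
KBBRBB
KBBBBB
BBBBBB
After op 4 paint(3,4,W):
BBBBBB
BBBBBB
BBBRBB
BBBRWB
KBBRBB
KBBBBB
BBBBBB

Answer: BBBBBB
BBBBBB
BBBRBB
BBBRWB
KBBRBB
KBBBBB
BBBBBB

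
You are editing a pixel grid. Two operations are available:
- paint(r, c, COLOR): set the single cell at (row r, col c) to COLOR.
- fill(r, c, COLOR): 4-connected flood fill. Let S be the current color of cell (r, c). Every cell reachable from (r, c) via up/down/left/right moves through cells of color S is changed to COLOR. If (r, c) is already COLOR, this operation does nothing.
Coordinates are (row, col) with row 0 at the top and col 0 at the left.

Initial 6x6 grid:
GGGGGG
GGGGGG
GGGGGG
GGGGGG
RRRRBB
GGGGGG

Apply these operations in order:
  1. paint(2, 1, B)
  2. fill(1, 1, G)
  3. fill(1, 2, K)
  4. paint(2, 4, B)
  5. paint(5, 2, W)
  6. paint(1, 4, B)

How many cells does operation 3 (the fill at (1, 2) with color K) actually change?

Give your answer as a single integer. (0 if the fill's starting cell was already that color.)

After op 1 paint(2,1,B):
GGGGGG
GGGGGG
GBGGGG
GGGGGG
RRRRBB
GGGGGG
After op 2 fill(1,1,G) [0 cells changed]:
GGGGGG
GGGGGG
GBGGGG
GGGGGG
RRRRBB
GGGGGG
After op 3 fill(1,2,K) [23 cells changed]:
KKKKKK
KKKKKK
KBKKKK
KKKKKK
RRRRBB
GGGGGG

Answer: 23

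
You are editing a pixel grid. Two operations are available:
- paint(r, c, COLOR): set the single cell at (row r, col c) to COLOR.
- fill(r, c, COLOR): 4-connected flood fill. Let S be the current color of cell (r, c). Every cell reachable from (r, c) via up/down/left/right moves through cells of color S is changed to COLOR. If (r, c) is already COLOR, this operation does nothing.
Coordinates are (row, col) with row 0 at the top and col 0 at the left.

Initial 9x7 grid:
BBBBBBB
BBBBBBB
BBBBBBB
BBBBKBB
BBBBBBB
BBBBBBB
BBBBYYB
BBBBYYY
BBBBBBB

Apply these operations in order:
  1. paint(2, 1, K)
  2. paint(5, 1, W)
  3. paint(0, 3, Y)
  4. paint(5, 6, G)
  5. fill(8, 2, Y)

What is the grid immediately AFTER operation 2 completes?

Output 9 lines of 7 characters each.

Answer: BBBBBBB
BBBBBBB
BKBBBBB
BBBBKBB
BBBBBBB
BWBBBBB
BBBBYYB
BBBBYYY
BBBBBBB

Derivation:
After op 1 paint(2,1,K):
BBBBBBB
BBBBBBB
BKBBBBB
BBBBKBB
BBBBBBB
BBBBBBB
BBBBYYB
BBBBYYY
BBBBBBB
After op 2 paint(5,1,W):
BBBBBBB
BBBBBBB
BKBBBBB
BBBBKBB
BBBBBBB
BWBBBBB
BBBBYYB
BBBBYYY
BBBBBBB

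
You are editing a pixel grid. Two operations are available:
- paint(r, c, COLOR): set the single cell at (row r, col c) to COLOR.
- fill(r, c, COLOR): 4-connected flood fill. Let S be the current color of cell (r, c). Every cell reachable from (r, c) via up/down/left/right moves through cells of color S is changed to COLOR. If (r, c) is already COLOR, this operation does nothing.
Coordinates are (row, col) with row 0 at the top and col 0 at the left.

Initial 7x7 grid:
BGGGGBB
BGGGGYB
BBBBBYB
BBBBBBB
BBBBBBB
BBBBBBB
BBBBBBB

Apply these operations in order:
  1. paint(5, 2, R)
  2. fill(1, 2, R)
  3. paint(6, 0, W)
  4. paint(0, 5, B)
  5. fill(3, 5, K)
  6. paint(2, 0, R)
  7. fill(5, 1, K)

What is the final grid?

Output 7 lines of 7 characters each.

After op 1 paint(5,2,R):
BGGGGBB
BGGGGYB
BBBBBYB
BBBBBBB
BBBBBBB
BBRBBBB
BBBBBBB
After op 2 fill(1,2,R) [8 cells changed]:
BRRRRBB
BRRRRYB
BBBBBYB
BBBBBBB
BBBBBBB
BBRBBBB
BBBBBBB
After op 3 paint(6,0,W):
BRRRRBB
BRRRRYB
BBBBBYB
BBBBBBB
BBBBBBB
BBRBBBB
WBBBBBB
After op 4 paint(0,5,B):
BRRRRBB
BRRRRYB
BBBBBYB
BBBBBBB
BBBBBBB
BBRBBBB
WBBBBBB
After op 5 fill(3,5,K) [37 cells changed]:
KRRRRKK
KRRRRYK
KKKKKYK
KKKKKKK
KKKKKKK
KKRKKKK
WKKKKKK
After op 6 paint(2,0,R):
KRRRRKK
KRRRRYK
RKKKKYK
KKKKKKK
KKKKKKK
KKRKKKK
WKKKKKK
After op 7 fill(5,1,K) [0 cells changed]:
KRRRRKK
KRRRRYK
RKKKKYK
KKKKKKK
KKKKKKK
KKRKKKK
WKKKKKK

Answer: KRRRRKK
KRRRRYK
RKKKKYK
KKKKKKK
KKKKKKK
KKRKKKK
WKKKKKK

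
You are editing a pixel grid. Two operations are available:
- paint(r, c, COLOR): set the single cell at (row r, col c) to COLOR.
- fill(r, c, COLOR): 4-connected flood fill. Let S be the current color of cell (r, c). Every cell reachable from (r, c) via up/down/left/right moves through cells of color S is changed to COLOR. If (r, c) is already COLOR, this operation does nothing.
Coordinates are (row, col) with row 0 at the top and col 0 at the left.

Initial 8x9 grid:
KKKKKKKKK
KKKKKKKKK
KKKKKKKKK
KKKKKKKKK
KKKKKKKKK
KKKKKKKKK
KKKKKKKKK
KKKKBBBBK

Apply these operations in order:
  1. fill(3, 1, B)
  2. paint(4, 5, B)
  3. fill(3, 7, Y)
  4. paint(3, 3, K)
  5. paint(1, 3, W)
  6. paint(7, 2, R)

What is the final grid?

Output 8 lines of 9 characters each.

Answer: YYYYYYYYY
YYYWYYYYY
YYYYYYYYY
YYYKYYYYY
YYYYYYYYY
YYYYYYYYY
YYYYYYYYY
YYRYYYYYY

Derivation:
After op 1 fill(3,1,B) [68 cells changed]:
BBBBBBBBB
BBBBBBBBB
BBBBBBBBB
BBBBBBBBB
BBBBBBBBB
BBBBBBBBB
BBBBBBBBB
BBBBBBBBB
After op 2 paint(4,5,B):
BBBBBBBBB
BBBBBBBBB
BBBBBBBBB
BBBBBBBBB
BBBBBBBBB
BBBBBBBBB
BBBBBBBBB
BBBBBBBBB
After op 3 fill(3,7,Y) [72 cells changed]:
YYYYYYYYY
YYYYYYYYY
YYYYYYYYY
YYYYYYYYY
YYYYYYYYY
YYYYYYYYY
YYYYYYYYY
YYYYYYYYY
After op 4 paint(3,3,K):
YYYYYYYYY
YYYYYYYYY
YYYYYYYYY
YYYKYYYYY
YYYYYYYYY
YYYYYYYYY
YYYYYYYYY
YYYYYYYYY
After op 5 paint(1,3,W):
YYYYYYYYY
YYYWYYYYY
YYYYYYYYY
YYYKYYYYY
YYYYYYYYY
YYYYYYYYY
YYYYYYYYY
YYYYYYYYY
After op 6 paint(7,2,R):
YYYYYYYYY
YYYWYYYYY
YYYYYYYYY
YYYKYYYYY
YYYYYYYYY
YYYYYYYYY
YYYYYYYYY
YYRYYYYYY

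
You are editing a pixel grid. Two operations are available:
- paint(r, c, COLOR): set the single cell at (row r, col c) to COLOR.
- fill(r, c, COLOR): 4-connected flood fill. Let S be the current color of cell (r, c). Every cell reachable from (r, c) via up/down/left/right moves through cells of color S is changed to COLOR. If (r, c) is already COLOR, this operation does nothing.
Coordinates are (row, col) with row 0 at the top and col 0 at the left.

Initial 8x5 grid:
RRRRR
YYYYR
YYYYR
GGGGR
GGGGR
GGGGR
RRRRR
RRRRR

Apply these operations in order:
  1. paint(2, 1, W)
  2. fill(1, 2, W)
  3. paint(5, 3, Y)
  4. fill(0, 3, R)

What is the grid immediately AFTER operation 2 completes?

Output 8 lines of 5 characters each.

After op 1 paint(2,1,W):
RRRRR
YYYYR
YWYYR
GGGGR
GGGGR
GGGGR
RRRRR
RRRRR
After op 2 fill(1,2,W) [7 cells changed]:
RRRRR
WWWWR
WWWWR
GGGGR
GGGGR
GGGGR
RRRRR
RRRRR

Answer: RRRRR
WWWWR
WWWWR
GGGGR
GGGGR
GGGGR
RRRRR
RRRRR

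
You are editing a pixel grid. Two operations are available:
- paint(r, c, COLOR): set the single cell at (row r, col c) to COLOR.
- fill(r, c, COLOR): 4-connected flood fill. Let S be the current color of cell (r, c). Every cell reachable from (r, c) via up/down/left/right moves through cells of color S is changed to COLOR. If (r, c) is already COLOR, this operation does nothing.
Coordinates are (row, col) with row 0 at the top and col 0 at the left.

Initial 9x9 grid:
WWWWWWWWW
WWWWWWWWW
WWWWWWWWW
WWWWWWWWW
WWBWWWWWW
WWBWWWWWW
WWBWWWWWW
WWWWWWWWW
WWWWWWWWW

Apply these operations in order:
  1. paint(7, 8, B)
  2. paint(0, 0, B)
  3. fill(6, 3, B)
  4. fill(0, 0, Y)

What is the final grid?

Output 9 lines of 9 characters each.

Answer: YYYYYYYYY
YYYYYYYYY
YYYYYYYYY
YYYYYYYYY
YYYYYYYYY
YYYYYYYYY
YYYYYYYYY
YYYYYYYYY
YYYYYYYYY

Derivation:
After op 1 paint(7,8,B):
WWWWWWWWW
WWWWWWWWW
WWWWWWWWW
WWWWWWWWW
WWBWWWWWW
WWBWWWWWW
WWBWWWWWW
WWWWWWWWB
WWWWWWWWW
After op 2 paint(0,0,B):
BWWWWWWWW
WWWWWWWWW
WWWWWWWWW
WWWWWWWWW
WWBWWWWWW
WWBWWWWWW
WWBWWWWWW
WWWWWWWWB
WWWWWWWWW
After op 3 fill(6,3,B) [76 cells changed]:
BBBBBBBBB
BBBBBBBBB
BBBBBBBBB
BBBBBBBBB
BBBBBBBBB
BBBBBBBBB
BBBBBBBBB
BBBBBBBBB
BBBBBBBBB
After op 4 fill(0,0,Y) [81 cells changed]:
YYYYYYYYY
YYYYYYYYY
YYYYYYYYY
YYYYYYYYY
YYYYYYYYY
YYYYYYYYY
YYYYYYYYY
YYYYYYYYY
YYYYYYYYY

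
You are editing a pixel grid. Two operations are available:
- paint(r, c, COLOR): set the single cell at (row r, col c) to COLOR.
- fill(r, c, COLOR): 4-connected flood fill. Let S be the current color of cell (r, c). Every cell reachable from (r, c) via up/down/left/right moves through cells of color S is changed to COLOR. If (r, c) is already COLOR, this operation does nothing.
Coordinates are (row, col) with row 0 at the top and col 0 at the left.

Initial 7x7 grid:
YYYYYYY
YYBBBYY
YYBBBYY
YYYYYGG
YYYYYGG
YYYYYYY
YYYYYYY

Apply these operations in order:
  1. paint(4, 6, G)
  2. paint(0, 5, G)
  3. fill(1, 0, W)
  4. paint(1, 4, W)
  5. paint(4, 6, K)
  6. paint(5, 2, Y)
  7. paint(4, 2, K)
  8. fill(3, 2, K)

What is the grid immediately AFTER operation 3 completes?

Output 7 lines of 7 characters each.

After op 1 paint(4,6,G):
YYYYYYY
YYBBBYY
YYBBBYY
YYYYYGG
YYYYYGG
YYYYYYY
YYYYYYY
After op 2 paint(0,5,G):
YYYYYGY
YYBBBYY
YYBBBYY
YYYYYGG
YYYYYGG
YYYYYYY
YYYYYYY
After op 3 fill(1,0,W) [33 cells changed]:
WWWWWGY
WWBBBYY
WWBBBYY
WWWWWGG
WWWWWGG
WWWWWWW
WWWWWWW

Answer: WWWWWGY
WWBBBYY
WWBBBYY
WWWWWGG
WWWWWGG
WWWWWWW
WWWWWWW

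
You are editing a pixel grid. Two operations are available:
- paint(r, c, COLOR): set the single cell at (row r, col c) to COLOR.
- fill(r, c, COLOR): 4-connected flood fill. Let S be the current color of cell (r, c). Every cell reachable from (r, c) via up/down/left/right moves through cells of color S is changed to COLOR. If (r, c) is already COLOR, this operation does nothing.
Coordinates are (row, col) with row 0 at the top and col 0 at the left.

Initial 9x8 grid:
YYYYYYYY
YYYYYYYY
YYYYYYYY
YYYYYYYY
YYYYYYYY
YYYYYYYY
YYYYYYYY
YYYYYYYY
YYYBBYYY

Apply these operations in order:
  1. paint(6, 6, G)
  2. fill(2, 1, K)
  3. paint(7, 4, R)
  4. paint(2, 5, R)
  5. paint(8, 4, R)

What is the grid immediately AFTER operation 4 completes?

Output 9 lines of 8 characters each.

Answer: KKKKKKKK
KKKKKKKK
KKKKKRKK
KKKKKKKK
KKKKKKKK
KKKKKKKK
KKKKKKGK
KKKKRKKK
KKKBBKKK

Derivation:
After op 1 paint(6,6,G):
YYYYYYYY
YYYYYYYY
YYYYYYYY
YYYYYYYY
YYYYYYYY
YYYYYYYY
YYYYYYGY
YYYYYYYY
YYYBBYYY
After op 2 fill(2,1,K) [69 cells changed]:
KKKKKKKK
KKKKKKKK
KKKKKKKK
KKKKKKKK
KKKKKKKK
KKKKKKKK
KKKKKKGK
KKKKKKKK
KKKBBKKK
After op 3 paint(7,4,R):
KKKKKKKK
KKKKKKKK
KKKKKKKK
KKKKKKKK
KKKKKKKK
KKKKKKKK
KKKKKKGK
KKKKRKKK
KKKBBKKK
After op 4 paint(2,5,R):
KKKKKKKK
KKKKKKKK
KKKKKRKK
KKKKKKKK
KKKKKKKK
KKKKKKKK
KKKKKKGK
KKKKRKKK
KKKBBKKK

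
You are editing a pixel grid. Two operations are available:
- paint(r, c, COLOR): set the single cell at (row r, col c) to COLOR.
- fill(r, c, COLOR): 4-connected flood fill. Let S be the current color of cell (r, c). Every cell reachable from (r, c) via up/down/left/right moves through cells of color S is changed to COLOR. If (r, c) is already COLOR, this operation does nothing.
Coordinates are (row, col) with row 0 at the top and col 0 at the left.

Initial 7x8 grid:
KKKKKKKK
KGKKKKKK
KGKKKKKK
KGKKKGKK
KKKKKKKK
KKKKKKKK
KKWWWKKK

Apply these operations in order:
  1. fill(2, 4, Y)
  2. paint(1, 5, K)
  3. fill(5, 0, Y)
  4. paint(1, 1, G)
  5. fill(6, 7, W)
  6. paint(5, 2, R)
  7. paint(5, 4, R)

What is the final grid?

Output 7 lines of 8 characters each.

Answer: WWWWWWWW
WGWWWKWW
WGWWWWWW
WGWWWGWW
WWWWWWWW
WWRWRWWW
WWWWWWWW

Derivation:
After op 1 fill(2,4,Y) [49 cells changed]:
YYYYYYYY
YGYYYYYY
YGYYYYYY
YGYYYGYY
YYYYYYYY
YYYYYYYY
YYWWWYYY
After op 2 paint(1,5,K):
YYYYYYYY
YGYYYKYY
YGYYYYYY
YGYYYGYY
YYYYYYYY
YYYYYYYY
YYWWWYYY
After op 3 fill(5,0,Y) [0 cells changed]:
YYYYYYYY
YGYYYKYY
YGYYYYYY
YGYYYGYY
YYYYYYYY
YYYYYYYY
YYWWWYYY
After op 4 paint(1,1,G):
YYYYYYYY
YGYYYKYY
YGYYYYYY
YGYYYGYY
YYYYYYYY
YYYYYYYY
YYWWWYYY
After op 5 fill(6,7,W) [48 cells changed]:
WWWWWWWW
WGWWWKWW
WGWWWWWW
WGWWWGWW
WWWWWWWW
WWWWWWWW
WWWWWWWW
After op 6 paint(5,2,R):
WWWWWWWW
WGWWWKWW
WGWWWWWW
WGWWWGWW
WWWWWWWW
WWRWWWWW
WWWWWWWW
After op 7 paint(5,4,R):
WWWWWWWW
WGWWWKWW
WGWWWWWW
WGWWWGWW
WWWWWWWW
WWRWRWWW
WWWWWWWW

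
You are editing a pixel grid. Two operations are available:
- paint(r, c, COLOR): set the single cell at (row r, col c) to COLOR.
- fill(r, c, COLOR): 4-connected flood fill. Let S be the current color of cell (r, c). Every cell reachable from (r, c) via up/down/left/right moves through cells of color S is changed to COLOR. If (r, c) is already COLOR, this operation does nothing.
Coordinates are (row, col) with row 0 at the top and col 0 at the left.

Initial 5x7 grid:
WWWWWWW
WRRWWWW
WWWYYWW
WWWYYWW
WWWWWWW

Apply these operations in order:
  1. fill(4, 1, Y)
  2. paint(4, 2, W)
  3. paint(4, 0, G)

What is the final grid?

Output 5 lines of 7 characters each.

After op 1 fill(4,1,Y) [29 cells changed]:
YYYYYYY
YRRYYYY
YYYYYYY
YYYYYYY
YYYYYYY
After op 2 paint(4,2,W):
YYYYYYY
YRRYYYY
YYYYYYY
YYYYYYY
YYWYYYY
After op 3 paint(4,0,G):
YYYYYYY
YRRYYYY
YYYYYYY
YYYYYYY
GYWYYYY

Answer: YYYYYYY
YRRYYYY
YYYYYYY
YYYYYYY
GYWYYYY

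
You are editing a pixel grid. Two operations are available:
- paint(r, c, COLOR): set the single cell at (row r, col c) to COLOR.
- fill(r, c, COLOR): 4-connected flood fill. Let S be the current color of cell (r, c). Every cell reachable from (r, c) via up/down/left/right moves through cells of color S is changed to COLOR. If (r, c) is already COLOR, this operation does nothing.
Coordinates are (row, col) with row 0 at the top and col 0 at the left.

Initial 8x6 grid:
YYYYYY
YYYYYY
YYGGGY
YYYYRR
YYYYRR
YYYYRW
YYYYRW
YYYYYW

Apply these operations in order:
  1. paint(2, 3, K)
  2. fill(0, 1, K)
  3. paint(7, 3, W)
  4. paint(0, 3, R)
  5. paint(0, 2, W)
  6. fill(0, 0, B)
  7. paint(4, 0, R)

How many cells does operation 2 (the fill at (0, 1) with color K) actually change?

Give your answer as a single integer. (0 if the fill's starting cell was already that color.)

Answer: 36

Derivation:
After op 1 paint(2,3,K):
YYYYYY
YYYYYY
YYGKGY
YYYYRR
YYYYRR
YYYYRW
YYYYRW
YYYYYW
After op 2 fill(0,1,K) [36 cells changed]:
KKKKKK
KKKKKK
KKGKGK
KKKKRR
KKKKRR
KKKKRW
KKKKRW
KKKKKW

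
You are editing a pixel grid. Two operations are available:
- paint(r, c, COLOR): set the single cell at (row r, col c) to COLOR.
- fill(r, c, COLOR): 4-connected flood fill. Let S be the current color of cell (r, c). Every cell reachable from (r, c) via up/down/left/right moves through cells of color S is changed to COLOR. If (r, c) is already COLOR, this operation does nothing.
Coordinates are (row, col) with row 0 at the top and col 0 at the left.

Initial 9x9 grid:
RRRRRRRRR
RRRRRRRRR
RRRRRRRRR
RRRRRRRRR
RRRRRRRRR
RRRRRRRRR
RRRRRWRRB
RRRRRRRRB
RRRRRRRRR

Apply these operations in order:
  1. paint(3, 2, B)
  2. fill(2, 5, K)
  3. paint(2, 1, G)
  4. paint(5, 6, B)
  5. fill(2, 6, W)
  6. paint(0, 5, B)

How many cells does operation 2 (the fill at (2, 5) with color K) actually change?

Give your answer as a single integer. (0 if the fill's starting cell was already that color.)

Answer: 77

Derivation:
After op 1 paint(3,2,B):
RRRRRRRRR
RRRRRRRRR
RRRRRRRRR
RRBRRRRRR
RRRRRRRRR
RRRRRRRRR
RRRRRWRRB
RRRRRRRRB
RRRRRRRRR
After op 2 fill(2,5,K) [77 cells changed]:
KKKKKKKKK
KKKKKKKKK
KKKKKKKKK
KKBKKKKKK
KKKKKKKKK
KKKKKKKKK
KKKKKWKKB
KKKKKKKKB
KKKKKKKKK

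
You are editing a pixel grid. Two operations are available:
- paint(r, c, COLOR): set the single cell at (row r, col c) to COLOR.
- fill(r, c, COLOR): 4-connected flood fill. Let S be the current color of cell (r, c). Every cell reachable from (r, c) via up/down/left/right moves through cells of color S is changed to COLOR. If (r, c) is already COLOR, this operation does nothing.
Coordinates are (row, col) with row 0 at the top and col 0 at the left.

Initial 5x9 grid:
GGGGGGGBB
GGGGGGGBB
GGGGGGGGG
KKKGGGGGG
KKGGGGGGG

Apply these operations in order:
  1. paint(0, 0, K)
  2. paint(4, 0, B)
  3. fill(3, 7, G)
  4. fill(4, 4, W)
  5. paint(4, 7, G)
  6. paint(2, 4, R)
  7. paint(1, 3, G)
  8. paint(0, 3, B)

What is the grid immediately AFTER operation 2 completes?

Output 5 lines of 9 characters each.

Answer: KGGGGGGBB
GGGGGGGBB
GGGGGGGGG
KKKGGGGGG
BKGGGGGGG

Derivation:
After op 1 paint(0,0,K):
KGGGGGGBB
GGGGGGGBB
GGGGGGGGG
KKKGGGGGG
KKGGGGGGG
After op 2 paint(4,0,B):
KGGGGGGBB
GGGGGGGBB
GGGGGGGGG
KKKGGGGGG
BKGGGGGGG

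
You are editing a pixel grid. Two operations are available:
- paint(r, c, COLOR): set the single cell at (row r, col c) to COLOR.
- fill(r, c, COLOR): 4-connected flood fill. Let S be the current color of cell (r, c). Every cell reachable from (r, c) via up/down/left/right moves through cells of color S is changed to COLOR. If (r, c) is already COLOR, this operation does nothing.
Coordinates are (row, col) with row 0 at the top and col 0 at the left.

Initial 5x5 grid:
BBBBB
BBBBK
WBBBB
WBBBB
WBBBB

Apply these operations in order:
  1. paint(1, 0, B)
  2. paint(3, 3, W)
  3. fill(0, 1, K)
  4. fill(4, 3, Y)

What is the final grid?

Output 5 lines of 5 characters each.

After op 1 paint(1,0,B):
BBBBB
BBBBK
WBBBB
WBBBB
WBBBB
After op 2 paint(3,3,W):
BBBBB
BBBBK
WBBBB
WBBWB
WBBBB
After op 3 fill(0,1,K) [20 cells changed]:
KKKKK
KKKKK
WKKKK
WKKWK
WKKKK
After op 4 fill(4,3,Y) [21 cells changed]:
YYYYY
YYYYY
WYYYY
WYYWY
WYYYY

Answer: YYYYY
YYYYY
WYYYY
WYYWY
WYYYY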